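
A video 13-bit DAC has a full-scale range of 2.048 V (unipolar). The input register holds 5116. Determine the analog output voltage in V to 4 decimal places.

1.2790 V

LSB = 2.048 V / 2^13 = 250.00 µV.
V_out = 0 + 5116 × 0.00025 V = 1.279 V.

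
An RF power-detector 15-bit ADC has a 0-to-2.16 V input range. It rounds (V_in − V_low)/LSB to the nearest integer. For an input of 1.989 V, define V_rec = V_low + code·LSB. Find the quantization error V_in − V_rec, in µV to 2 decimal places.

-8.79 µV

Step size: 2.16 V ÷ 2^15 = 65.92 µV.
(V_in − V_low)/LSB = (1.989 − 0)/6.5918e-05 = 30173.8667 → code 30174 (round).
V_rec = 0 + 30174·6.5918e-05 = 1.9890088 V.
V_in − V_rec = -8.78906e-06 V = -8.79 µV.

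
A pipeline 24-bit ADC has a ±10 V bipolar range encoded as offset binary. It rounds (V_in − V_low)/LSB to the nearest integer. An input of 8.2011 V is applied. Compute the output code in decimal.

code 15268189

With 16777216 levels over 20 V, one step is 1.19 µV.
Input sits at 15268189.307 steps above V_low.
round(15268189.307) = 15268189.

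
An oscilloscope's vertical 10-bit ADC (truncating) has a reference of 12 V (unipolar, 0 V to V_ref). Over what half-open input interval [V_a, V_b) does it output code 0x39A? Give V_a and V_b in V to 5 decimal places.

[10.80469 V, 10.81641 V)

LSB = 12/2^10 = 11.719 mV.
Code 0x39A = 922 decimal.
V_a = V_low + 922·LSB = 10.8047 V; V_b = V_low + 923·LSB = 10.8164 V.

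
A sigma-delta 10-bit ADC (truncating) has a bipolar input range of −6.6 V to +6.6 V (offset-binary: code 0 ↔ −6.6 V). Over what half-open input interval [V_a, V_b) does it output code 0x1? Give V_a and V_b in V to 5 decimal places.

LSB = 13.2/2^10 = 12.891 mV.
Code 0x1 = 1 decimal.
V_a = V_low + 1·LSB = -6.58711 V; V_b = V_low + 2·LSB = -6.57422 V.

[-6.58711 V, -6.57422 V)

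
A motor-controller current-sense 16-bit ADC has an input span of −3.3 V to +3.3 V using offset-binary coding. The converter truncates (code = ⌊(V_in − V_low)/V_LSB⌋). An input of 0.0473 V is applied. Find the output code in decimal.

Full-scale span = 6.6 V; LSB = 6.6/2^16 = 100.71 µV.
(V_in − V_low)/LSB = (0.0473 − (−3.3)) / 0.000100708 = 33237.675.
So the output code is 33237.

code 33237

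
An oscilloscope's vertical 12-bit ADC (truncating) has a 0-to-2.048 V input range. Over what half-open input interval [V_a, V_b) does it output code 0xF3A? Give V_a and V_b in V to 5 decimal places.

LSB = 2.048/2^12 = 0.500 mV.
Code 0xF3A = 3898 decimal.
V_a = V_low + 3898·LSB = 1.949 V; V_b = V_low + 3899·LSB = 1.9495 V.

[1.94900 V, 1.94950 V)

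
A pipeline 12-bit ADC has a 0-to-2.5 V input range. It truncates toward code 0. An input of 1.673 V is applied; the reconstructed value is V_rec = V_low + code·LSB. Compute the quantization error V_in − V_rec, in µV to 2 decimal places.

LSB = 2.5/2^12 = 0.610 mV.
Scaled input = 2741.0432 LSBs, so code = 2741.
Code 2741 maps back to 0 + 2741×0.000610352 V = 1.6729736 V.
Difference: 2.63672e-05 V → 26.37 µV.

26.37 µV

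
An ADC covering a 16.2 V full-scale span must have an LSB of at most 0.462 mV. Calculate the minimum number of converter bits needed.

Number of steps required ≥ 16.2 V / 0.462 mV = 35064.94.
Need 2^N ≥ 35064.94; 2^15 = 32768, 2^16 = 65536.
Minimum N = 16.

16 bits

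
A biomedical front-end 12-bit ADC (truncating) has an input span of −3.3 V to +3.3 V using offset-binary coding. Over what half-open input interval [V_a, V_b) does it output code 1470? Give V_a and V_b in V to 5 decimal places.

[-0.93135 V, -0.92974 V)

LSB = 6.6/2^12 = 1.611 mV.
V_a = V_low + 1470·LSB = -0.931348 V; V_b = V_low + 1471·LSB = -0.929736 V.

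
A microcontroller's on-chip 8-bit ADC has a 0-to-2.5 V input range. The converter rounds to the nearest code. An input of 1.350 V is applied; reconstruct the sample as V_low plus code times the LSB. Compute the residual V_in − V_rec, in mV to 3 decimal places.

One LSB is 2.5 V / 256 = 9.766 mV.
(V_in − V_low)/LSB = (1.350 − 0)/0.00976562 = 138.2400 → code 138 (round).
Reconstructed: 1.3476562 V.
V_in − V_rec = 0.00234375 V = 2.344 mV.

2.344 mV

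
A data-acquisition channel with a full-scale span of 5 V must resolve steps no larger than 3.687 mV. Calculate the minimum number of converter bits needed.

11 bits

Number of steps required ≥ 5 V / 3.687 mV = 1356.12.
Need 2^N ≥ 1356.12; 2^10 = 1024, 2^11 = 2048.
Minimum N = 11.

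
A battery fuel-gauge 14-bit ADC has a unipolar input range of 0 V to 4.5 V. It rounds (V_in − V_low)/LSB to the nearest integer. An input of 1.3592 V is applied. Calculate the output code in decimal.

code 4949

LSB = 4.5 V / 16384 = 274.66 µV.
Input sits at 4948.696 steps above V_low.
So the output code is 4949.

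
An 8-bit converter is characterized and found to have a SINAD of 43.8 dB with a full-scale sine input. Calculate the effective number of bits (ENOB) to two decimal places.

ENOB = (SINAD − 1.76) / 6.02 = (43.8 − 1.76)/6.02 = 6.983.

6.98 bits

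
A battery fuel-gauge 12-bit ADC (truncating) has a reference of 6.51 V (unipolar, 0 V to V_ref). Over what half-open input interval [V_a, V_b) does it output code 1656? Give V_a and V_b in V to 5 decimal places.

LSB = 6.51/2^12 = 1.589 mV.
V_a = V_low + 1656·LSB = 2.63197 V; V_b = V_low + 1657·LSB = 2.63356 V.

[2.63197 V, 2.63356 V)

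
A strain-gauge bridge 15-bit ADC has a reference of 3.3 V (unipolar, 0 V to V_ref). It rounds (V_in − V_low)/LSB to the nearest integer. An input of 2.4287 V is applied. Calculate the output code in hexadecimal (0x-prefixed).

Full-scale span = 3.3 V; LSB = 3.3/2^15 = 100.71 µV.
Input sits at 24116.255 steps above V_low.
So the output code is 24116.
In hexadecimal (0x-prefixed): 0x5E34.

code 0x5E34 (decimal 24116)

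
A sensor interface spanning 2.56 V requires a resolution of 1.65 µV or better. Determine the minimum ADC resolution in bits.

21 bits

Number of steps required ≥ 2.56 V / 1.65 µV = 1551515.15.
Need 2^N ≥ 1551515.15; 2^20 = 1048576, 2^21 = 2097152.
Minimum N = 21.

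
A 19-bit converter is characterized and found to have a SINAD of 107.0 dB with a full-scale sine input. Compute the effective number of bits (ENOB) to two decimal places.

ENOB = (SINAD − 1.76) / 6.02 = (107.0 − 1.76)/6.02 = 17.482.

17.48 bits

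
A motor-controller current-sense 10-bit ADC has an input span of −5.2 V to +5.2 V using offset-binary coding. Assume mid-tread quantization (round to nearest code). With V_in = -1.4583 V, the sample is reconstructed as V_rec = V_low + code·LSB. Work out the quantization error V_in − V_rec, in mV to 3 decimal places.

LSB = 10.4/2^10 = 10.156 mV.
(-1.4583 − (−5.2))/0.0101563 = 368.4135; round gives code 368.
V_rec = (−5.2) + 368·0.0101563 = -1.4625 V.
Difference: 0.0042 V → 4.200 mV.

4.200 mV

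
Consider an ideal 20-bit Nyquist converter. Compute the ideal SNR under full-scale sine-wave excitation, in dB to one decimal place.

122.2 dB

SNR ≈ 6.02·N + 1.76 dB = 6.02·20 + 1.76 = 122.16 dB.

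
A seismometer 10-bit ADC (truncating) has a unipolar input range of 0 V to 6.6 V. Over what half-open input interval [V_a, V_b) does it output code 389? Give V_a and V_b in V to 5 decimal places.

[2.50723 V, 2.51367 V)

LSB = 6.6/2^10 = 6.445 mV.
V_a = V_low + 389·LSB = 2.50723 V; V_b = V_low + 390·LSB = 2.51367 V.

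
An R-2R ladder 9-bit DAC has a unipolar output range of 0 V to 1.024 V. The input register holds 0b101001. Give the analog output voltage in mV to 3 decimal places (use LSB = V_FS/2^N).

LSB = 1.024 V / 2^9 = 2.000 mV.
Code 0b101001 = 41 decimal.
V_out = 0 + 41 × 0.002 V = 0.082 V.
= 82.000 mV.

82.000 mV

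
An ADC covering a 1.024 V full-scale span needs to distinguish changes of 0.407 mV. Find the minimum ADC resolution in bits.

12 bits

Number of steps required ≥ 1.024 V / 0.407 mV = 2515.97.
Need 2^N ≥ 2515.97; 2^11 = 2048, 2^12 = 4096.
Minimum N = 12.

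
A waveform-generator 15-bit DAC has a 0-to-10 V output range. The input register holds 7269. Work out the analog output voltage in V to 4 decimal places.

2.2183 V

LSB = 10 V / 2^15 = 305.18 µV.
V_out = 0 + 7269 × 0.000305176 V = 2.21832 V.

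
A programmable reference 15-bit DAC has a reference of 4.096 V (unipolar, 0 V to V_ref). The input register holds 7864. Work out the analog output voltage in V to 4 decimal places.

LSB = 4.096 V / 2^15 = 125.00 µV.
V_out = 0 + 7864 × 0.000125 V = 0.983 V.

0.9830 V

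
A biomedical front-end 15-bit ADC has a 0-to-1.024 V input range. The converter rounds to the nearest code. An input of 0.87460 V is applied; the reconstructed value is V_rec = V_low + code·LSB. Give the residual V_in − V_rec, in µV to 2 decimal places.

LSB = 1.024/2^15 = 31.25 µV.
(V_in − V_low)/LSB = (0.87460 − 0)/3.125e-05 = 27987.2000 → code 27987 (round).
V_rec = 0 + 27987·3.125e-05 = 0.87459375 V.
Error = 0.87460 − 0.87459375 = 6.25e-06 V = 6.25 µV.

6.25 µV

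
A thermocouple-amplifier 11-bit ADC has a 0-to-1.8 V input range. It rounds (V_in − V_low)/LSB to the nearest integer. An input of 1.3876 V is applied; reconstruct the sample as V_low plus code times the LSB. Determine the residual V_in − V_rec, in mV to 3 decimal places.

-0.193 mV

One LSB is 1.8 V / 2048 = 0.879 mV.
(V_in − V_low)/LSB = (1.3876 − 0)/0.000878906 = 1578.7804 → code 1579 (round).
Code 1579 maps back to 0 + 1579×0.000878906 V = 1.387793 V.
V_in − V_rec = -0.000192969 V = -0.193 mV.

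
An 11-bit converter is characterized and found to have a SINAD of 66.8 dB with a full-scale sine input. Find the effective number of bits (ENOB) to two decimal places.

ENOB = (SINAD − 1.76) / 6.02 = (66.8 − 1.76)/6.02 = 10.804.

10.80 bits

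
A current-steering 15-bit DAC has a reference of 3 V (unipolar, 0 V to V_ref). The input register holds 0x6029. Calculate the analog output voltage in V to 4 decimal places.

2.2538 V

LSB = 3 V / 2^15 = 91.55 µV.
Code 0x6029 = 24617 decimal.
V_out = 0 + 24617 × 9.15527e-05 V = 2.25375 V.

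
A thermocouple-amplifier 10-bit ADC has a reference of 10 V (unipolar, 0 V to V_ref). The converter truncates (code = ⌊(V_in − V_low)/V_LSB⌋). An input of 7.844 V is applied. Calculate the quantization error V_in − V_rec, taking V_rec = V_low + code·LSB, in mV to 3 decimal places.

2.203 mV

LSB = 10/2^10 = 9.766 mV.
Scaled input = 803.2256 LSBs, so code = 803.
V_rec = 0 + 803·0.00976562 = 7.8417969 V.
Difference: 0.00220312 V → 2.203 mV.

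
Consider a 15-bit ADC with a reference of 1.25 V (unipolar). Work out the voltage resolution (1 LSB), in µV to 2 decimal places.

Full-scale span = 1.25 V.
LSB = 1.25 / 2^15 = 1.25 / 32768 = 3.8147e-05 V = 38.15 µV.

38.15 µV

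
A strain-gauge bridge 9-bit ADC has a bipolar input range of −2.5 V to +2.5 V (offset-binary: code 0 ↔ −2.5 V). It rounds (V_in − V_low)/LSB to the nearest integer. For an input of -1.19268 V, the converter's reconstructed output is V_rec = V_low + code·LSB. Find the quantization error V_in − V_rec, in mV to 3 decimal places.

-1.274 mV

One LSB is 5 V / 512 = 9.766 mV.
(V_in − V_low)/LSB = (-1.19268 − (−2.5))/0.00976562 = 133.8696 → code 134 (round).
Reconstructed: -1.1914062 V.
Difference: -0.00127375 V → -1.274 mV.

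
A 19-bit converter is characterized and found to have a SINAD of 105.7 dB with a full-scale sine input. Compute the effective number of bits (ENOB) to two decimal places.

ENOB = (SINAD − 1.76) / 6.02 = (105.7 − 1.76)/6.02 = 17.266.

17.27 bits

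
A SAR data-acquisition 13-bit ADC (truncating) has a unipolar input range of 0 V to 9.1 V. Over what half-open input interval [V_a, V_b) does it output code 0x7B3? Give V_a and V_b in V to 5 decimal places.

[2.18947 V, 2.19058 V)

LSB = 9.1/2^13 = 1.111 mV.
Code 0x7B3 = 1971 decimal.
V_a = V_low + 1971·LSB = 2.18947 V; V_b = V_low + 1972·LSB = 2.19058 V.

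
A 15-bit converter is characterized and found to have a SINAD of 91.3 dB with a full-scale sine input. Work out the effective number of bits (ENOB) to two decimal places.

ENOB = (SINAD − 1.76) / 6.02 = (91.3 − 1.76)/6.02 = 14.874.

14.87 bits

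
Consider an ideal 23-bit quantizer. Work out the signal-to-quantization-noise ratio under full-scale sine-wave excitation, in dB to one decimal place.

140.2 dB

SNR ≈ 6.02·N + 1.76 dB = 6.02·23 + 1.76 = 140.22 dB.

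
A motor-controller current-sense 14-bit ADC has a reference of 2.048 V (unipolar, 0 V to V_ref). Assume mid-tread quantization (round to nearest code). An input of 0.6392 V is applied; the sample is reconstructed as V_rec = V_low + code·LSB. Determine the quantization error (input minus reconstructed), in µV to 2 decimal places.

One LSB is 2.048 V / 16384 = 125.00 µV.
(0.6392 − 0)/0.000125 = 5113.6000; round gives code 5114.
V_rec = 0 + 5114·0.000125 = 0.63925 V.
Difference: -5e-05 V → -50.00 µV.

-50.00 µV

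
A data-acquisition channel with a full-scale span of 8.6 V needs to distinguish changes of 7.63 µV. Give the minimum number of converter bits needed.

Number of steps required ≥ 8.6 V / 7.63 µV = 1127129.75.
Need 2^N ≥ 1127129.75; 2^20 = 1048576, 2^21 = 2097152.
Minimum N = 21.

21 bits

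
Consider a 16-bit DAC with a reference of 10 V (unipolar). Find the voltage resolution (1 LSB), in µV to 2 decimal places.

Full-scale span = 10 V.
LSB = 10 / 2^16 = 10 / 65536 = 0.000152588 V = 152.59 µV.

152.59 µV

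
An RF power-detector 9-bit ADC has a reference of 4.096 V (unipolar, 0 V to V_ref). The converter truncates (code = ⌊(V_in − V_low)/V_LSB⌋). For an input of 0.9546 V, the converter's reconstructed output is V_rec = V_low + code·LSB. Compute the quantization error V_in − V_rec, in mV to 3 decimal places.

2.600 mV

LSB = 4.096/2^9 = 8.000 mV.
(V_in − V_low)/LSB = (0.9546 − 0)/0.008 = 119.3250 → code 119 (floor).
Code 119 maps back to 0 + 119×0.008 V = 0.952 V.
Difference: 0.0026 V → 2.600 mV.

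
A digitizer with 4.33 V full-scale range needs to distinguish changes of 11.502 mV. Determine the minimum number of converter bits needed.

Number of steps required ≥ 4.33 V / 11.502 mV = 376.46.
Need 2^N ≥ 376.46; 2^8 = 256, 2^9 = 512.
Minimum N = 9.

9 bits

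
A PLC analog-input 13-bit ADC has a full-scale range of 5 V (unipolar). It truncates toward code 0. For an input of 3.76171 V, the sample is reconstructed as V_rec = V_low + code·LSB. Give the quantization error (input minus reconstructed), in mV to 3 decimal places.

0.113 mV

LSB = 5/2^13 = 0.610 mV.
Scaled input = 6163.1857 LSBs, so code = 6163.
Reconstructed: 3.7615967 V.
Error = 3.76171 − 3.7615967 = 0.00011332 V = 0.113 mV.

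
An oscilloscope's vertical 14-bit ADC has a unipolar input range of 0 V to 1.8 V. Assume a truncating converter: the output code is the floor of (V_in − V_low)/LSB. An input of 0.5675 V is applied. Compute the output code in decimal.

LSB = 1.8 V / 16384 = 109.86 µV.
Input sits at 5165.511 steps above V_low.
⌊·⌋(5165.511) = 5165.

code 5165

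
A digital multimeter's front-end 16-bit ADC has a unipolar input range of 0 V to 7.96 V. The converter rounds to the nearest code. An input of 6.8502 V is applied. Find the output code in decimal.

With 65536 levels over 7.96 V, one step is 121.46 µV.
(6.8502 − 0) / 0.00012146 = 56398.833 LSBs.
Round → code 56399.

code 56399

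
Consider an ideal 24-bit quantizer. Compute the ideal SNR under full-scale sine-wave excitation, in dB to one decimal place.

SNR ≈ 6.02·N + 1.76 dB = 6.02·24 + 1.76 = 146.24 dB.

146.2 dB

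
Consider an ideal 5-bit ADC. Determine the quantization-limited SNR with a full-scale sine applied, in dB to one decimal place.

SNR ≈ 6.02·N + 1.76 dB = 6.02·5 + 1.76 = 31.86 dB.

31.9 dB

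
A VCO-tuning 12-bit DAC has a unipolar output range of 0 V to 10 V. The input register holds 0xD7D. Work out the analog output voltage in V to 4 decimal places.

8.4302 V

LSB = 10 V / 2^12 = 2.441 mV.
Code 0xD7D = 3453 decimal.
V_out = 0 + 3453 × 0.00244141 V = 8.43018 V.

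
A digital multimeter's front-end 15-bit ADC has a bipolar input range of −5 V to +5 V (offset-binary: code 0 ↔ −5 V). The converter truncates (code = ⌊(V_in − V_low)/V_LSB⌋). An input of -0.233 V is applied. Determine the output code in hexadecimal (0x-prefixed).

code 0x3D04 (decimal 15620)

LSB = 10 V / 32768 = 305.18 µV.
Input sits at 15620.506 steps above V_low.
So the output code is 15620.
In hexadecimal (0x-prefixed): 0x3D04.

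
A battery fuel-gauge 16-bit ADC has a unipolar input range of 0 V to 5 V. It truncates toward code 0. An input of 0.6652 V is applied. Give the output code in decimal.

code 8718

Full-scale span = 5 V; LSB = 5/2^16 = 76.29 µV.
(V_in − V_low)/LSB = (0.6652 − 0) / 7.62939e-05 = 8718.909.
So the output code is 8718.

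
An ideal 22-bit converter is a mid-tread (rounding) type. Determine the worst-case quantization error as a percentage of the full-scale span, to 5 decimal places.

0.00001 %

Rounding → worst-case error = ½ LSB = V_FS/2^23, so 100/8388608 = 1.19209e-05 % of full scale.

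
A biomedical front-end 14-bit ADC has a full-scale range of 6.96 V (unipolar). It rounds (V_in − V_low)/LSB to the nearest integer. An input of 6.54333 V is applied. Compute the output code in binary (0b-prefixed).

code 0b11110000101011 (decimal 15403)

LSB = 6.96 V / 16384 = 424.80 µV.
(6.54333 − 0) / 0.000424805 = 15403.149 LSBs.
Round → code 15403.
In binary (0b-prefixed): 0b11110000101011.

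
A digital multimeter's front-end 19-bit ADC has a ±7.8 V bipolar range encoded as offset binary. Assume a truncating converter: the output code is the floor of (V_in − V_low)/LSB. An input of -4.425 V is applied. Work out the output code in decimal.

Full-scale span = 15.6 V; LSB = 15.6/2^19 = 29.75 µV.
(V_in − V_low)/LSB = (-4.425 − (−7.8)) / 2.97546e-05 = 113427.692.
⌊·⌋(113427.692) = 113427.

code 113427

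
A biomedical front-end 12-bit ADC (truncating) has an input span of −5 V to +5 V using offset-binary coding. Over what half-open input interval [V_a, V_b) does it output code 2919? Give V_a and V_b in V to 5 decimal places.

LSB = 10/2^12 = 2.441 mV.
V_a = V_low + 2919·LSB = 2.12646 V; V_b = V_low + 2920·LSB = 2.12891 V.

[2.12646 V, 2.12891 V)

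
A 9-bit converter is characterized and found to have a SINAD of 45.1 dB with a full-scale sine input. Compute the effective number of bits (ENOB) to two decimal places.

7.20 bits

ENOB = (SINAD − 1.76) / 6.02 = (45.1 − 1.76)/6.02 = 7.199.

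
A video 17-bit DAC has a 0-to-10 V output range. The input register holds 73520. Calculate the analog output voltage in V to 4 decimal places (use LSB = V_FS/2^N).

5.6091 V

LSB = 10 V / 2^17 = 76.29 µV.
V_out = 0 + 73520 × 7.62939e-05 V = 5.60913 V.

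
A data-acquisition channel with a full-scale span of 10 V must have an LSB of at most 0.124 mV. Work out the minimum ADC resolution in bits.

17 bits

Number of steps required ≥ 10 V / 0.124 mV = 80645.16.
Need 2^N ≥ 80645.16; 2^16 = 65536, 2^17 = 131072.
Minimum N = 17.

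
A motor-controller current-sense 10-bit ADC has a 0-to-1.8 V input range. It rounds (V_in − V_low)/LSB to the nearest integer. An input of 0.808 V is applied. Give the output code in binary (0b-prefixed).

Full-scale span = 1.8 V; LSB = 1.8/2^10 = 1.758 mV.
(0.808 − 0) / 0.00175781 = 459.662 LSBs.
Round → code 460.
In binary (0b-prefixed): 0b111001100.

code 0b111001100 (decimal 460)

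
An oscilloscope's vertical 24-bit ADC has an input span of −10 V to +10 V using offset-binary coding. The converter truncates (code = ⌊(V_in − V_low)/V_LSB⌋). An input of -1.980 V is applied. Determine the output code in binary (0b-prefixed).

Full-scale span = 20 V; LSB = 20/2^24 = 1.19 µV.
(-1.980 − (−10)) / 1.19209e-06 = 6727663.616 LSBs.
⌊·⌋(6727663.616) = 6727663.
In binary (0b-prefixed): 0b11001101010011111101111.

code 0b11001101010011111101111 (decimal 6727663)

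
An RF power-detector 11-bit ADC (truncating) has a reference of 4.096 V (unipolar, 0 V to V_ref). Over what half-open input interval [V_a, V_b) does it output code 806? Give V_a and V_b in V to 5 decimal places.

[1.61200 V, 1.61400 V)

LSB = 4.096/2^11 = 2.000 mV.
V_a = V_low + 806·LSB = 1.612 V; V_b = V_low + 807·LSB = 1.614 V.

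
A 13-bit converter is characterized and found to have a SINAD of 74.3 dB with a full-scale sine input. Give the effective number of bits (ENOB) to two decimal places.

ENOB = (SINAD − 1.76) / 6.02 = (74.3 − 1.76)/6.02 = 12.050.

12.05 bits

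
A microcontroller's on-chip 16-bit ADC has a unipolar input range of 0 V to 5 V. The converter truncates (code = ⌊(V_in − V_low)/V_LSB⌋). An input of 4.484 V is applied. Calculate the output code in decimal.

code 58772

Full-scale span = 5 V; LSB = 5/2^16 = 76.29 µV.
Input sits at 58772.685 steps above V_low.
⌊·⌋(58772.685) = 58772.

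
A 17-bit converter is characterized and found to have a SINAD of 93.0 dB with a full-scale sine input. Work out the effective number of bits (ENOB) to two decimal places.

15.16 bits

ENOB = (SINAD − 1.76) / 6.02 = (93.0 − 1.76)/6.02 = 15.156.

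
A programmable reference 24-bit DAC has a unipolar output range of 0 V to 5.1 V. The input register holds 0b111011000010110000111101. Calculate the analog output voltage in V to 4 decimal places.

4.7050 V

LSB = 5.1 V / 2^24 = 0.30 µV.
Code 0b111011000010110000111101 = 15477821 decimal.
V_out = 0 + 15477821 × 3.03984e-07 V = 4.70501 V.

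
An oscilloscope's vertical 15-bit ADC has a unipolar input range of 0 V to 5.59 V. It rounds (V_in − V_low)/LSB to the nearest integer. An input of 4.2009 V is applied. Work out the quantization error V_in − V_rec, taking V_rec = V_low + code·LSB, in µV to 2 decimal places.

Step size: 5.59 V ÷ 2^15 = 170.59 µV.
(4.2009 − 0)/0.000170593 = 24625.2399; round gives code 24625.
V_rec = 0 + 24625·0.000170593 = 4.2008591 V.
V_in − V_rec = 4.09302e-05 V = 40.93 µV.

40.93 µV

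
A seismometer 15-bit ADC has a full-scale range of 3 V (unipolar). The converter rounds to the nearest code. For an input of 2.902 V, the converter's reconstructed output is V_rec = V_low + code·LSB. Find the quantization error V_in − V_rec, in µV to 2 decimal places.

Step size: 3 V ÷ 2^15 = 91.55 µV.
(V_in − V_low)/LSB = (2.902 − 0)/9.15527e-05 = 31697.5787 → code 31698 (round).
Code 31698 maps back to 0 + 31698×9.15527e-05 V = 2.9020386 V.
V_in − V_rec = -3.85742e-05 V = -38.57 µV.

-38.57 µV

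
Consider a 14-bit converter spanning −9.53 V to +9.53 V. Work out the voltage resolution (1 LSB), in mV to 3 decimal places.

Full-scale span = 19.06 V.
LSB = 19.06 / 2^14 = 19.06 / 16384 = 0.00116333 V = 1.163 mV.

1.163 mV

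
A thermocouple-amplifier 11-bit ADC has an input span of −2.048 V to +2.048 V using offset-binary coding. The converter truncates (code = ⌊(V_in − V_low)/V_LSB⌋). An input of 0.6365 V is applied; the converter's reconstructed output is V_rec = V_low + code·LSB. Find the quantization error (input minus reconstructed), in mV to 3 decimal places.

LSB = 4.096/2^11 = 2.000 mV.
(V_in − V_low)/LSB = (0.6365 − (−2.048))/0.002 = 1342.2500 → code 1342 (floor).
Code 1342 maps back to (−2.048) + 1342×0.002 V = 0.636 V.
V_in − V_rec = 0.0005 V = 0.500 mV.

0.500 mV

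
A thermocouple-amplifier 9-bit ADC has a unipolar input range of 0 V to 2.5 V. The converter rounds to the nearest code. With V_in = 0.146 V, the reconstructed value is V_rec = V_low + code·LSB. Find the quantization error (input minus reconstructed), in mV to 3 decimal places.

-0.484 mV

Step size: 2.5 V ÷ 2^9 = 4.883 mV.
Scaled input = 29.9008 LSBs, so code = 30.
Reconstructed: 0.14648438 V.
V_in − V_rec = -0.000484375 V = -0.484 mV.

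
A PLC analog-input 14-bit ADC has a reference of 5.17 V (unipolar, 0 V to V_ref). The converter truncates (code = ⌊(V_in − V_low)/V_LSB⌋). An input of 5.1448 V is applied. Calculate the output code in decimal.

code 16304

LSB = 5.17 V / 16384 = 315.55 µV.
Input sits at 16304.140 steps above V_low.
⌊·⌋(16304.140) = 16304.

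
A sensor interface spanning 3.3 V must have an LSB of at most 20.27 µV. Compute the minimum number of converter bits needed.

Number of steps required ≥ 3.3 V / 20.27 µV = 162802.17.
Need 2^N ≥ 162802.17; 2^17 = 131072, 2^18 = 262144.
Minimum N = 18.

18 bits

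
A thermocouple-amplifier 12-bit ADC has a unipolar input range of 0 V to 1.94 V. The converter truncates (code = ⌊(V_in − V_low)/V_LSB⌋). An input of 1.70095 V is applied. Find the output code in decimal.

LSB = 1.94 V / 4096 = 473.63 µV.
(1.70095 − 0) / 0.000473633 = 3591.284 LSBs.
⌊·⌋(3591.284) = 3591.

code 3591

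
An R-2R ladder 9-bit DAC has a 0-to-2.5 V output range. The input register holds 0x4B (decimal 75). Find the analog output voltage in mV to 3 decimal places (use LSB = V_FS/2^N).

LSB = 2.5 V / 2^9 = 4.883 mV.
Code 0x4B = 75 decimal.
V_out = 0 + 75 × 0.00488281 V = 0.366211 V.
= 366.211 mV.

366.211 mV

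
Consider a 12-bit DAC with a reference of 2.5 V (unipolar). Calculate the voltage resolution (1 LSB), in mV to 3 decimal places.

0.610 mV

Full-scale span = 2.5 V.
LSB = 2.5 / 2^12 = 2.5 / 4096 = 0.000610352 V = 0.610 mV.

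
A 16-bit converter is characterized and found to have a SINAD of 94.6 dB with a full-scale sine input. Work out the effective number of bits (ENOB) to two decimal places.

ENOB = (SINAD − 1.76) / 6.02 = (94.6 − 1.76)/6.02 = 15.422.

15.42 bits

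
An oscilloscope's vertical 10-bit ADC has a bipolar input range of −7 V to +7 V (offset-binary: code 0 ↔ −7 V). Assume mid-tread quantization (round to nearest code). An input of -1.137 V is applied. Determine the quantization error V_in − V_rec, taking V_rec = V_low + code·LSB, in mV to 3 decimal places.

LSB = 14/2^10 = 13.672 mV.
(-1.137 − (−7))/0.0136719 = 428.8366; round gives code 429.
V_rec = (−7) + 429·0.0136719 = -1.1347656 V.
Error = -1.137 − (−1.1347656) = -0.00223437 V = -2.234 mV.

-2.234 mV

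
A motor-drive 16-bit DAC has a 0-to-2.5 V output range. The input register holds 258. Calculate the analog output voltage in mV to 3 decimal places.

9.842 mV

LSB = 2.5 V / 2^16 = 38.15 µV.
V_out = 0 + 258 × 3.8147e-05 V = 0.00984192 V.
= 9.842 mV.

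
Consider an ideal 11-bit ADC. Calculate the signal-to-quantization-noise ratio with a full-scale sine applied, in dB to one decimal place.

SNR ≈ 6.02·N + 1.76 dB = 6.02·11 + 1.76 = 67.98 dB.

68.0 dB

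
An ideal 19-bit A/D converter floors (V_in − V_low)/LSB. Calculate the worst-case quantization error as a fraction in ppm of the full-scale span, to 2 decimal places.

Truncating → worst-case error = 1 LSB = V_FS/2^19, so 1e+06/524288 = 1.90735 ppm of full scale.

1.91 ppm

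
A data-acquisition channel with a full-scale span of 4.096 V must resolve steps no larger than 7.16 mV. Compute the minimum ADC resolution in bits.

10 bits

Number of steps required ≥ 4.096 V / 7.16 mV = 572.07.
Need 2^N ≥ 572.07; 2^9 = 512, 2^10 = 1024.
Minimum N = 10.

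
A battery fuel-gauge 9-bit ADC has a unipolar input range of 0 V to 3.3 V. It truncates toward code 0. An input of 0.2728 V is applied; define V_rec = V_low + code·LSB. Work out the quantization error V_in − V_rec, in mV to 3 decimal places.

2.097 mV

Step size: 3.3 V ÷ 2^9 = 6.445 mV.
Scaled input = 42.3253 LSBs, so code = 42.
Reconstructed: 0.27070312 V.
Error = 0.2728 − 0.27070312 = 0.00209688 V = 2.097 mV.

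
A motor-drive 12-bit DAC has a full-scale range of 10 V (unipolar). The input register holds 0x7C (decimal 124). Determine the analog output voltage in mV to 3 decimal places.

302.734 mV

LSB = 10 V / 2^12 = 2.441 mV.
Code 0x7C = 124 decimal.
V_out = 0 + 124 × 0.00244141 V = 0.302734 V.
= 302.734 mV.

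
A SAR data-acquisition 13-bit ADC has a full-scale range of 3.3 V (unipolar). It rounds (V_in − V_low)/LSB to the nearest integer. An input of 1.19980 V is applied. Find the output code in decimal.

code 2978

With 8192 levels over 3.3 V, one step is 402.83 µV.
(1.19980 − 0) / 0.000402832 = 2978.413 LSBs.
Round → code 2978.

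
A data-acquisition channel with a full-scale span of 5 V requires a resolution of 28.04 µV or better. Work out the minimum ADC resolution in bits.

Number of steps required ≥ 5 V / 28.04 µV = 178316.69.
Need 2^N ≥ 178316.69; 2^17 = 131072, 2^18 = 262144.
Minimum N = 18.

18 bits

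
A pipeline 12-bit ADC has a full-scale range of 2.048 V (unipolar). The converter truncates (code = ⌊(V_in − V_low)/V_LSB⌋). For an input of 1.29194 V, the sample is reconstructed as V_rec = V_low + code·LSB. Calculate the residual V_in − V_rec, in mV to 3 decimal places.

0.440 mV

LSB = 2.048/2^12 = 0.500 mV.
(1.29194 − 0)/0.0005 = 2583.8800; ⌊·⌋ gives code 2583.
Code 2583 maps back to 0 + 2583×0.0005 V = 1.2915 V.
V_in − V_rec = 0.00044 V = 0.440 mV.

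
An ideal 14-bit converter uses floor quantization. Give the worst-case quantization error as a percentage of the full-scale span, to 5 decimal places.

0.00610 %

Truncating → worst-case error = 1 LSB = V_FS/2^14, so 100/16384 = 0.00610352 % of full scale.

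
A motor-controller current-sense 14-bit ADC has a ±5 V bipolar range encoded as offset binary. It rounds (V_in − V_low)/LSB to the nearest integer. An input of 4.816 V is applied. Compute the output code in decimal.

With 16384 levels over 10 V, one step is 0.610 mV.
Input sits at 16082.534 steps above V_low.
So the output code is 16083.

code 16083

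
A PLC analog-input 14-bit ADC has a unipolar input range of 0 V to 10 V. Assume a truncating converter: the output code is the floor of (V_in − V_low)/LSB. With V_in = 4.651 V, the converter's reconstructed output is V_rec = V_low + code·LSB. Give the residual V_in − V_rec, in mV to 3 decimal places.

LSB = 10/2^14 = 0.610 mV.
(4.651 − 0)/0.000610352 = 7620.1984; ⌊·⌋ gives code 7620.
Code 7620 maps back to 0 + 7620×0.000610352 V = 4.6508789 V.
Error = 4.651 − 4.6508789 = 0.000121094 V = 0.121 mV.

0.121 mV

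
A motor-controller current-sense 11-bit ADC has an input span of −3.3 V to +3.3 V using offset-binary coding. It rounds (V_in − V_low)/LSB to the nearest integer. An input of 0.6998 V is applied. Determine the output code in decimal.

code 1241

With 2048 levels over 6.6 V, one step is 3.223 mV.
(V_in − V_low)/LSB = (0.6998 − (−3.3)) / 0.00322266 = 1241.150.
So the output code is 1241.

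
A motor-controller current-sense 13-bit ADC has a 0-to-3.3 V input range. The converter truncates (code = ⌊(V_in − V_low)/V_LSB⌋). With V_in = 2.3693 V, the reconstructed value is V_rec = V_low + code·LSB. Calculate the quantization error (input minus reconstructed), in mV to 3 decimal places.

0.245 mV

LSB = 3.3/2^13 = 402.83 µV.
(V_in − V_low)/LSB = (2.3693 − 0)/0.000402832 = 5881.6078 → code 5881 (floor).
Code 5881 maps back to 0 + 5881×0.000402832 V = 2.3690552 V.
Error = 2.3693 − 2.3690552 = 0.000244824 V = 0.245 mV.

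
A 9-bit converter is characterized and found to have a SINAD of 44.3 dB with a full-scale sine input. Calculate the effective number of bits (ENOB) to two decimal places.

ENOB = (SINAD − 1.76) / 6.02 = (44.3 − 1.76)/6.02 = 7.066.

7.07 bits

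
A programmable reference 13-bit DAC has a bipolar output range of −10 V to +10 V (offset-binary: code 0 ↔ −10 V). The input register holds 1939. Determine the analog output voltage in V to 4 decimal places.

LSB = 20 V / 2^13 = 2.441 mV.
V_out = (−10) + 1939 × 0.00244141 V = -5.26611 V.

-5.2661 V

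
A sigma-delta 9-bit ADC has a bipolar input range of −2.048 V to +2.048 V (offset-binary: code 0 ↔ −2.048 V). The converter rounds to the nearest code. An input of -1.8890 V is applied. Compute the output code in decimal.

With 512 levels over 4.096 V, one step is 8.000 mV.
(-1.8890 − (−2.048)) / 0.008 = 19.875 LSBs.
round(19.875) = 20.

code 20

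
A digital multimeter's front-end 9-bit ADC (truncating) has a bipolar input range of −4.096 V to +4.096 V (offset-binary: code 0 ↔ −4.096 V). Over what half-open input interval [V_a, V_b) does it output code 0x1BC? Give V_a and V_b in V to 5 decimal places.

LSB = 8.192/2^9 = 16.000 mV.
Code 0x1BC = 444 decimal.
V_a = V_low + 444·LSB = 3.008 V; V_b = V_low + 445·LSB = 3.024 V.

[3.00800 V, 3.02400 V)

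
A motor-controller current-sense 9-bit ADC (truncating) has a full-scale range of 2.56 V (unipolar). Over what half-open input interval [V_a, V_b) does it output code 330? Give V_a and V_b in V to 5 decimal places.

[1.65000 V, 1.65500 V)

LSB = 2.56/2^9 = 5.000 mV.
V_a = V_low + 330·LSB = 1.65 V; V_b = V_low + 331·LSB = 1.655 V.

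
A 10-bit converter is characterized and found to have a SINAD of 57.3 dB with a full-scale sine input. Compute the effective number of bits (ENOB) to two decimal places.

ENOB = (SINAD − 1.76) / 6.02 = (57.3 − 1.76)/6.02 = 9.226.

9.23 bits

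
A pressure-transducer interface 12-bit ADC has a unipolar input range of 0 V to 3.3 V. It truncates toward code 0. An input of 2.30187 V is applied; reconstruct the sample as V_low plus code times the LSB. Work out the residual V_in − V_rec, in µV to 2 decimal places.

87.77 µV

One LSB is 3.3 V / 4096 = 0.806 mV.
(V_in − V_low)/LSB = (2.30187 − 0)/0.000805664 = 2857.1089 → code 2857 (floor).
Code 2857 maps back to 0 + 2857×0.000805664 V = 2.3017822 V.
Difference: 8.77734e-05 V → 87.77 µV.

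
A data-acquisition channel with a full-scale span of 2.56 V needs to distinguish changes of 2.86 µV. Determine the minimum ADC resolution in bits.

20 bits

Number of steps required ≥ 2.56 V / 2.86 µV = 895104.90.
Need 2^N ≥ 895104.90; 2^19 = 524288, 2^20 = 1048576.
Minimum N = 20.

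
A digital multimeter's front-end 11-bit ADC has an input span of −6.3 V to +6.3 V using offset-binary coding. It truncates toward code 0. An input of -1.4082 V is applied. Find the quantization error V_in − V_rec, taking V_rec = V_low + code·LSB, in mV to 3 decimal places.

0.687 mV

One LSB is 12.6 V / 2048 = 6.152 mV.
Scaled input = 795.1116 LSBs, so code = 795.
Reconstructed: -1.4088867 V.
Error = -1.4082 − (−1.4088867) = 0.000686719 V = 0.687 mV.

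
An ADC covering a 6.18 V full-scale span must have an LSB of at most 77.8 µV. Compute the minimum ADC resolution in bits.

Number of steps required ≥ 6.18 V / 77.8 µV = 79434.45.
Need 2^N ≥ 79434.45; 2^16 = 65536, 2^17 = 131072.
Minimum N = 17.

17 bits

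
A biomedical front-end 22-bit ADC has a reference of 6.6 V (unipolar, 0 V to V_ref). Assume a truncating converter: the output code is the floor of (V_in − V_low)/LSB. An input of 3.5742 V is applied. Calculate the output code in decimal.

code 2271406

Full-scale span = 6.6 V; LSB = 6.6/2^22 = 1.57 µV.
(3.5742 − 0) / 1.57356e-06 = 2271406.266 LSBs.
Floor → code 2271406.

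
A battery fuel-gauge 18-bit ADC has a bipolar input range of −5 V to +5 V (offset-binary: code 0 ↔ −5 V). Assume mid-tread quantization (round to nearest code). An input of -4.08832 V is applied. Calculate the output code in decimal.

With 262144 levels over 10 V, one step is 38.15 µV.
(V_in − V_low)/LSB = (-4.08832 − (−5)) / 3.8147e-05 = 23899.144.
round(23899.144) = 23899.

code 23899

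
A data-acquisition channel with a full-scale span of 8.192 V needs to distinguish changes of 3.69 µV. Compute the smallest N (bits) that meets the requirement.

22 bits

Number of steps required ≥ 8.192 V / 3.69 µV = 2220054.20.
Need 2^N ≥ 2220054.20; 2^21 = 2097152, 2^22 = 4194304.
Minimum N = 22.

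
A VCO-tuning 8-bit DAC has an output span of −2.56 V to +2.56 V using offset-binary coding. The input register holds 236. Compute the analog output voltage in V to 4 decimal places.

LSB = 5.12 V / 2^8 = 20.000 mV.
V_out = (−2.56) + 236 × 0.02 V = 2.16 V.

2.1600 V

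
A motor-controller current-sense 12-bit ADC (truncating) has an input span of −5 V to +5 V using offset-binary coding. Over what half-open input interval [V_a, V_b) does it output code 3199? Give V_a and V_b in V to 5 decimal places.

LSB = 10/2^12 = 2.441 mV.
V_a = V_low + 3199·LSB = 2.81006 V; V_b = V_low + 3200·LSB = 2.8125 V.

[2.81006 V, 2.81250 V)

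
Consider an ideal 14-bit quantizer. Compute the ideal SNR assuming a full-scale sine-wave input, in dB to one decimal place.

SNR ≈ 6.02·N + 1.76 dB = 6.02·14 + 1.76 = 86.04 dB.

86.0 dB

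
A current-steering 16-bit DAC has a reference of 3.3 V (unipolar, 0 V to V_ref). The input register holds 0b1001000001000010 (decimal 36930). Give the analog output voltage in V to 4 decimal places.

LSB = 3.3 V / 2^16 = 50.35 µV.
Code 0b1001000001000010 = 36930 decimal.
V_out = 0 + 36930 × 5.0354e-05 V = 1.85957 V.

1.8596 V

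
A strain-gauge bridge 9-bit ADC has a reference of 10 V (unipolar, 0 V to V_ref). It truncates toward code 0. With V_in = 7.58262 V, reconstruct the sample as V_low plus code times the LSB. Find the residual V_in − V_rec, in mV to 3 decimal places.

One LSB is 10 V / 512 = 19.531 mV.
(7.58262 − 0)/0.0195312 = 388.2301; ⌊·⌋ gives code 388.
Code 388 maps back to 0 + 388×0.0195312 V = 7.578125 V.
Difference: 0.004495 V → 4.495 mV.

4.495 mV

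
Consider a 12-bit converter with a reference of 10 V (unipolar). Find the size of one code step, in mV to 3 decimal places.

Full-scale span = 10 V.
LSB = 10 / 2^12 = 10 / 4096 = 0.00244141 V = 2.441 mV.

2.441 mV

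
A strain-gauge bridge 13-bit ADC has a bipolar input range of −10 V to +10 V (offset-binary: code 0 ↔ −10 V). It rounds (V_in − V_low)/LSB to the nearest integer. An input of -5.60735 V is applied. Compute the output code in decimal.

Full-scale span = 20 V; LSB = 20/2^13 = 2.441 mV.
Input sits at 1799.229 steps above V_low.
round(1799.229) = 1799.

code 1799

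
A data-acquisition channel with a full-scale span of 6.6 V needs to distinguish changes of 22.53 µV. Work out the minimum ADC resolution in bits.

Number of steps required ≥ 6.6 V / 22.53 µV = 292942.74.
Need 2^N ≥ 292942.74; 2^18 = 262144, 2^19 = 524288.
Minimum N = 19.

19 bits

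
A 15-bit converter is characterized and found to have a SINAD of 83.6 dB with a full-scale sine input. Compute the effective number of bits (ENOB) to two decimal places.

13.59 bits

ENOB = (SINAD − 1.76) / 6.02 = (83.6 − 1.76)/6.02 = 13.595.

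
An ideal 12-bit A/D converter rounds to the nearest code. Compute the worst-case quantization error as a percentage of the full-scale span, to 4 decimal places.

Rounding → worst-case error = ½ LSB = V_FS/2^13, so 100/8192 = 0.012207 % of full scale.

0.0122 %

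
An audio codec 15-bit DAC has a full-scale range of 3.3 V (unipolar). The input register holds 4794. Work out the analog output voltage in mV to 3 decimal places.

482.794 mV

LSB = 3.3 V / 2^15 = 100.71 µV.
V_out = 0 + 4794 × 0.000100708 V = 0.482794 V.
= 482.794 mV.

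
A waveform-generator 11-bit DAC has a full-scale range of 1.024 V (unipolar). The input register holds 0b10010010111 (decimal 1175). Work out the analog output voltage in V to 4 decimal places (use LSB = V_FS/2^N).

0.5875 V

LSB = 1.024 V / 2^11 = 0.500 mV.
Code 0b10010010111 = 1175 decimal.
V_out = 0 + 1175 × 0.0005 V = 0.5875 V.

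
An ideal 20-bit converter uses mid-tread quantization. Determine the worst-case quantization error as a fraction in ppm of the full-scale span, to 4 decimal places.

Rounding → worst-case error = ½ LSB = V_FS/2^21, so 1e+06/2097152 = 0.476837 ppm of full scale.

0.4768 ppm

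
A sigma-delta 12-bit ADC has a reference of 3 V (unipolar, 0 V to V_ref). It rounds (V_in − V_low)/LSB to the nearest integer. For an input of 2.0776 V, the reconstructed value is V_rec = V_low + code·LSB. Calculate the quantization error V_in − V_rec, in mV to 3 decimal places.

-0.281 mV

One LSB is 3 V / 4096 = 0.732 mV.
(2.0776 − 0)/0.000732422 = 2836.6165; round gives code 2837.
Code 2837 maps back to 0 + 2837×0.000732422 V = 2.0778809 V.
Difference: -0.000280859 V → -0.281 mV.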